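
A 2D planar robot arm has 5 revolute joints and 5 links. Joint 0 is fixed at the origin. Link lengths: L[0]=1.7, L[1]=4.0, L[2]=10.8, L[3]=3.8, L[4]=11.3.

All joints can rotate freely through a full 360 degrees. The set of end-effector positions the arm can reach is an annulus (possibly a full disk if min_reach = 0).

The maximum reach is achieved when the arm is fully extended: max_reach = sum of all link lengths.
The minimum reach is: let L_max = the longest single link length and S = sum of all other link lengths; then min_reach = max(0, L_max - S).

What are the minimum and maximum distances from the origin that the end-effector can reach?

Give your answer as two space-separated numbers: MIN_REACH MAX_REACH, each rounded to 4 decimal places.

Link lengths: [1.7, 4.0, 10.8, 3.8, 11.3]
max_reach = 1.7 + 4 + 10.8 + 3.8 + 11.3 = 31.6
L_max = max([1.7, 4.0, 10.8, 3.8, 11.3]) = 11.3
S (sum of others) = 31.6 - 11.3 = 20.3
min_reach = max(0, 11.3 - 20.3) = max(0, -9) = 0

Answer: 0.0000 31.6000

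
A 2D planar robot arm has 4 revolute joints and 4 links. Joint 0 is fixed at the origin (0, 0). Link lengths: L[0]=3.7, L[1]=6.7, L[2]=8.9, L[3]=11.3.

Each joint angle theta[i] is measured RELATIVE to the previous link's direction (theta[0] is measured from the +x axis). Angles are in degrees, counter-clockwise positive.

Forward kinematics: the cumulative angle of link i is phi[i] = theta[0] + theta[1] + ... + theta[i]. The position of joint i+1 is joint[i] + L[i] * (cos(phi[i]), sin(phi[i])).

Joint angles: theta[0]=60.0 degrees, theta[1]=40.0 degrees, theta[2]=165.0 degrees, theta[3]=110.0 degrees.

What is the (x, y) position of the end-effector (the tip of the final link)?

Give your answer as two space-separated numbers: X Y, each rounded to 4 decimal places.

joint[0] = (0.0000, 0.0000)  (base)
link 0: phi[0] = 60 = 60 deg
  cos(60 deg) = 0.5000, sin(60 deg) = 0.8660
  joint[1] = (0.0000, 0.0000) + 3.7 * (0.5000, 0.8660) = (0.0000 + 1.8500, 0.0000 + 3.2043) = (1.8500, 3.2043)
link 1: phi[1] = 60 + 40 = 100 deg
  cos(100 deg) = -0.1736, sin(100 deg) = 0.9848
  joint[2] = (1.8500, 3.2043) + 6.7 * (-0.1736, 0.9848) = (1.8500 + -1.1634, 3.2043 + 6.5982) = (0.6866, 9.8025)
link 2: phi[2] = 60 + 40 + 165 = 265 deg
  cos(265 deg) = -0.0872, sin(265 deg) = -0.9962
  joint[3] = (0.6866, 9.8025) + 8.9 * (-0.0872, -0.9962) = (0.6866 + -0.7757, 9.8025 + -8.8661) = (-0.0891, 0.9364)
link 3: phi[3] = 60 + 40 + 165 + 110 = 375 deg
  cos(375 deg) = 0.9659, sin(375 deg) = 0.2588
  joint[4] = (-0.0891, 0.9364) + 11.3 * (0.9659, 0.2588) = (-0.0891 + 10.9150, 0.9364 + 2.9247) = (10.8258, 3.8610)
End effector: (10.8258, 3.8610)

Answer: 10.8258 3.8610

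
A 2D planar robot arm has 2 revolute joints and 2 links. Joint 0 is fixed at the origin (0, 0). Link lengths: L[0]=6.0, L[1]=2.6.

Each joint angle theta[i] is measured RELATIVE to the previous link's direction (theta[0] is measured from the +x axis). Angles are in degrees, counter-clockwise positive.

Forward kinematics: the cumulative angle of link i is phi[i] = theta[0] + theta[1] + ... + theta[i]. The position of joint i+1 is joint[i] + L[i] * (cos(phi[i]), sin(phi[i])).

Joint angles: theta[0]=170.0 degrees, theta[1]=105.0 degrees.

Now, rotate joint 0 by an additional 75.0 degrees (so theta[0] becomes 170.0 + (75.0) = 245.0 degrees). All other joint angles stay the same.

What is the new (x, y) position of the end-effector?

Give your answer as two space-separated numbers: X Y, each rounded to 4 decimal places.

Answer: 0.0248 -5.8893

Derivation:
joint[0] = (0.0000, 0.0000)  (base)
link 0: phi[0] = 245 = 245 deg
  cos(245 deg) = -0.4226, sin(245 deg) = -0.9063
  joint[1] = (0.0000, 0.0000) + 6 * (-0.4226, -0.9063) = (0.0000 + -2.5357, 0.0000 + -5.4378) = (-2.5357, -5.4378)
link 1: phi[1] = 245 + 105 = 350 deg
  cos(350 deg) = 0.9848, sin(350 deg) = -0.1736
  joint[2] = (-2.5357, -5.4378) + 2.6 * (0.9848, -0.1736) = (-2.5357 + 2.5605, -5.4378 + -0.4515) = (0.0248, -5.8893)
End effector: (0.0248, -5.8893)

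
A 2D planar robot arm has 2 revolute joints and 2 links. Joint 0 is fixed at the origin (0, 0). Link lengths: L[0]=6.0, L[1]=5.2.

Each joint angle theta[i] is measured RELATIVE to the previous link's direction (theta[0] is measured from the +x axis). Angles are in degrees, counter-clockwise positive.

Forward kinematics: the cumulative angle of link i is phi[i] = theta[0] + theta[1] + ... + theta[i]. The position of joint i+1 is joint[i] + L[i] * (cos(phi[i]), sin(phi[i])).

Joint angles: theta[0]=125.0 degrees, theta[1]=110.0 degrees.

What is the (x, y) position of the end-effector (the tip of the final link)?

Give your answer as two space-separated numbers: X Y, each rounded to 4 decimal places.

Answer: -6.4241 0.6553

Derivation:
joint[0] = (0.0000, 0.0000)  (base)
link 0: phi[0] = 125 = 125 deg
  cos(125 deg) = -0.5736, sin(125 deg) = 0.8192
  joint[1] = (0.0000, 0.0000) + 6 * (-0.5736, 0.8192) = (0.0000 + -3.4415, 0.0000 + 4.9149) = (-3.4415, 4.9149)
link 1: phi[1] = 125 + 110 = 235 deg
  cos(235 deg) = -0.5736, sin(235 deg) = -0.8192
  joint[2] = (-3.4415, 4.9149) + 5.2 * (-0.5736, -0.8192) = (-3.4415 + -2.9826, 4.9149 + -4.2596) = (-6.4241, 0.6553)
End effector: (-6.4241, 0.6553)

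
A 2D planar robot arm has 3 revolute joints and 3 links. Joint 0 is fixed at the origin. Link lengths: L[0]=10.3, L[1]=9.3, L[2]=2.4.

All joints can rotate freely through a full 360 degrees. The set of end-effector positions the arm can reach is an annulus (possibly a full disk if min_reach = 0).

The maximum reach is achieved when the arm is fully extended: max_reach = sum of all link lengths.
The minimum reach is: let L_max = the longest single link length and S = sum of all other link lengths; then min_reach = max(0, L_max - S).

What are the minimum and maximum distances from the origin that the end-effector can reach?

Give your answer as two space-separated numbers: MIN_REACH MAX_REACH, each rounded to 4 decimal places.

Answer: 0.0000 22.0000

Derivation:
Link lengths: [10.3, 9.3, 2.4]
max_reach = 10.3 + 9.3 + 2.4 = 22
L_max = max([10.3, 9.3, 2.4]) = 10.3
S (sum of others) = 22 - 10.3 = 11.7
min_reach = max(0, 10.3 - 11.7) = max(0, -1.4) = 0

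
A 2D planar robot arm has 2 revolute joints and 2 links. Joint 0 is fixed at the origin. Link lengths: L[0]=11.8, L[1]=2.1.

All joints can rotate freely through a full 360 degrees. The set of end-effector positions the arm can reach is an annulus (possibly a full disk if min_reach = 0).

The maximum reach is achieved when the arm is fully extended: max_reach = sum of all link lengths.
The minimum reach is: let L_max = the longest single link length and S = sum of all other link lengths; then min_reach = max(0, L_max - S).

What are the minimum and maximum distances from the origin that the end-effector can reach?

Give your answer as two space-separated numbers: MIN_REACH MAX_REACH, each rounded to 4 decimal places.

Answer: 9.7000 13.9000

Derivation:
Link lengths: [11.8, 2.1]
max_reach = 11.8 + 2.1 = 13.9
L_max = max([11.8, 2.1]) = 11.8
S (sum of others) = 13.9 - 11.8 = 2.1
min_reach = max(0, 11.8 - 2.1) = max(0, 9.7) = 9.7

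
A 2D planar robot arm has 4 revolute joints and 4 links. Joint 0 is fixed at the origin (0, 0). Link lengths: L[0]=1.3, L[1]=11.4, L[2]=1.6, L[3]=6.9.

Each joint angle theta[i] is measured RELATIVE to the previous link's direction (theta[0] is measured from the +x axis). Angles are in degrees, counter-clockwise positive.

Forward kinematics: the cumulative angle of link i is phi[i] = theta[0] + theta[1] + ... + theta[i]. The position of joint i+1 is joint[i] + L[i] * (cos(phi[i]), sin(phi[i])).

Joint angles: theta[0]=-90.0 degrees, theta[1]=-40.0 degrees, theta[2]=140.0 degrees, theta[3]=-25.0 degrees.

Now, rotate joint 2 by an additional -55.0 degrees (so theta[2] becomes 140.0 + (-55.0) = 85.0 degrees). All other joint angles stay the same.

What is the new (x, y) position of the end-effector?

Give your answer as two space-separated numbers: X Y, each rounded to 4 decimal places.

Answer: -3.8365 -17.6482

Derivation:
joint[0] = (0.0000, 0.0000)  (base)
link 0: phi[0] = -90 = -90 deg
  cos(-90 deg) = 0.0000, sin(-90 deg) = -1.0000
  joint[1] = (0.0000, 0.0000) + 1.3 * (0.0000, -1.0000) = (0.0000 + 0.0000, 0.0000 + -1.3000) = (0.0000, -1.3000)
link 1: phi[1] = -90 + -40 = -130 deg
  cos(-130 deg) = -0.6428, sin(-130 deg) = -0.7660
  joint[2] = (0.0000, -1.3000) + 11.4 * (-0.6428, -0.7660) = (0.0000 + -7.3278, -1.3000 + -8.7329) = (-7.3278, -10.0329)
link 2: phi[2] = -90 + -40 + 85 = -45 deg
  cos(-45 deg) = 0.7071, sin(-45 deg) = -0.7071
  joint[3] = (-7.3278, -10.0329) + 1.6 * (0.7071, -0.7071) = (-7.3278 + 1.1314, -10.0329 + -1.1314) = (-6.1964, -11.1643)
link 3: phi[3] = -90 + -40 + 85 + -25 = -70 deg
  cos(-70 deg) = 0.3420, sin(-70 deg) = -0.9397
  joint[4] = (-6.1964, -11.1643) + 6.9 * (0.3420, -0.9397) = (-6.1964 + 2.3599, -11.1643 + -6.4839) = (-3.8365, -17.6482)
End effector: (-3.8365, -17.6482)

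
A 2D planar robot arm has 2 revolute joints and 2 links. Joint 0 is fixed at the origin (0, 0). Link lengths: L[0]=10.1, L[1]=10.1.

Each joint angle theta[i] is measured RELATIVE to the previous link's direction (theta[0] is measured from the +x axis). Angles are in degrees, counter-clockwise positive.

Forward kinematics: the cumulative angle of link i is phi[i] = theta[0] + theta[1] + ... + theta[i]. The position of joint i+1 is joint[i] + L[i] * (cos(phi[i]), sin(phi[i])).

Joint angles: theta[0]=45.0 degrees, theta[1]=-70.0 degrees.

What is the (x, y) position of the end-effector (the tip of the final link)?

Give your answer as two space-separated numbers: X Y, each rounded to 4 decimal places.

Answer: 16.2955 2.8733

Derivation:
joint[0] = (0.0000, 0.0000)  (base)
link 0: phi[0] = 45 = 45 deg
  cos(45 deg) = 0.7071, sin(45 deg) = 0.7071
  joint[1] = (0.0000, 0.0000) + 10.1 * (0.7071, 0.7071) = (0.0000 + 7.1418, 0.0000 + 7.1418) = (7.1418, 7.1418)
link 1: phi[1] = 45 + -70 = -25 deg
  cos(-25 deg) = 0.9063, sin(-25 deg) = -0.4226
  joint[2] = (7.1418, 7.1418) + 10.1 * (0.9063, -0.4226) = (7.1418 + 9.1537, 7.1418 + -4.2684) = (16.2955, 2.8733)
End effector: (16.2955, 2.8733)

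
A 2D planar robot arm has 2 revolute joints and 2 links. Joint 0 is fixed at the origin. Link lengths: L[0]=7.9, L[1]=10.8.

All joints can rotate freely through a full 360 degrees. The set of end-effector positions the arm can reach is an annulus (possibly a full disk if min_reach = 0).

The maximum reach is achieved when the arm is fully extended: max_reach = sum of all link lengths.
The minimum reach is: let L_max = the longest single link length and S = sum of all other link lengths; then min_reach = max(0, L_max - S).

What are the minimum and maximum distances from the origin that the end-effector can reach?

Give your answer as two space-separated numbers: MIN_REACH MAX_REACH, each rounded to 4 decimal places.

Link lengths: [7.9, 10.8]
max_reach = 7.9 + 10.8 = 18.7
L_max = max([7.9, 10.8]) = 10.8
S (sum of others) = 18.7 - 10.8 = 7.9
min_reach = max(0, 10.8 - 7.9) = max(0, 2.9) = 2.9

Answer: 2.9000 18.7000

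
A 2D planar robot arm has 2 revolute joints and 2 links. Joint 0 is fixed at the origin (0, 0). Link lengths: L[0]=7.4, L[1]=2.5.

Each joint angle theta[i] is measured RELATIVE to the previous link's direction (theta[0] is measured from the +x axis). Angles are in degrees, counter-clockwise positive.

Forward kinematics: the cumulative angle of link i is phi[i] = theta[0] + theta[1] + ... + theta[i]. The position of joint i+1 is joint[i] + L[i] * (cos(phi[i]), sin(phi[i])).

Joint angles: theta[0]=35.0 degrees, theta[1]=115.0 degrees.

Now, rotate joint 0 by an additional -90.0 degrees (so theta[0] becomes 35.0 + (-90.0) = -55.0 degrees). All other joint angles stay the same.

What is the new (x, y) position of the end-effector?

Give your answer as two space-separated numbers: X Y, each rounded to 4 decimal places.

Answer: 5.4945 -3.8967

Derivation:
joint[0] = (0.0000, 0.0000)  (base)
link 0: phi[0] = -55 = -55 deg
  cos(-55 deg) = 0.5736, sin(-55 deg) = -0.8192
  joint[1] = (0.0000, 0.0000) + 7.4 * (0.5736, -0.8192) = (0.0000 + 4.2445, 0.0000 + -6.0617) = (4.2445, -6.0617)
link 1: phi[1] = -55 + 115 = 60 deg
  cos(60 deg) = 0.5000, sin(60 deg) = 0.8660
  joint[2] = (4.2445, -6.0617) + 2.5 * (0.5000, 0.8660) = (4.2445 + 1.2500, -6.0617 + 2.1651) = (5.4945, -3.8967)
End effector: (5.4945, -3.8967)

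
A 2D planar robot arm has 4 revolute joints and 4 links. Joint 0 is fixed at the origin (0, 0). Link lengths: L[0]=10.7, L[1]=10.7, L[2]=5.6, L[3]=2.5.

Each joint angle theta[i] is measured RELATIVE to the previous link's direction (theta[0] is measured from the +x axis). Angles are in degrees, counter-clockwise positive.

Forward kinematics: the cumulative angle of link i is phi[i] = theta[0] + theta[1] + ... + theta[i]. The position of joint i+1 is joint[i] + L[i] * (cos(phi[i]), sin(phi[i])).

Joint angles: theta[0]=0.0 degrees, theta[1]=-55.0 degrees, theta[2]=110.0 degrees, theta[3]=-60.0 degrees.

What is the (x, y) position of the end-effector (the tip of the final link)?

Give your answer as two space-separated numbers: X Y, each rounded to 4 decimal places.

joint[0] = (0.0000, 0.0000)  (base)
link 0: phi[0] = 0 = 0 deg
  cos(0 deg) = 1.0000, sin(0 deg) = 0.0000
  joint[1] = (0.0000, 0.0000) + 10.7 * (1.0000, 0.0000) = (0.0000 + 10.7000, 0.0000 + 0.0000) = (10.7000, 0.0000)
link 1: phi[1] = 0 + -55 = -55 deg
  cos(-55 deg) = 0.5736, sin(-55 deg) = -0.8192
  joint[2] = (10.7000, 0.0000) + 10.7 * (0.5736, -0.8192) = (10.7000 + 6.1373, 0.0000 + -8.7649) = (16.8373, -8.7649)
link 2: phi[2] = 0 + -55 + 110 = 55 deg
  cos(55 deg) = 0.5736, sin(55 deg) = 0.8192
  joint[3] = (16.8373, -8.7649) + 5.6 * (0.5736, 0.8192) = (16.8373 + 3.2120, -8.7649 + 4.5873) = (20.0493, -4.1777)
link 3: phi[3] = 0 + -55 + 110 + -60 = -5 deg
  cos(-5 deg) = 0.9962, sin(-5 deg) = -0.0872
  joint[4] = (20.0493, -4.1777) + 2.5 * (0.9962, -0.0872) = (20.0493 + 2.4905, -4.1777 + -0.2179) = (22.5398, -4.3956)
End effector: (22.5398, -4.3956)

Answer: 22.5398 -4.3956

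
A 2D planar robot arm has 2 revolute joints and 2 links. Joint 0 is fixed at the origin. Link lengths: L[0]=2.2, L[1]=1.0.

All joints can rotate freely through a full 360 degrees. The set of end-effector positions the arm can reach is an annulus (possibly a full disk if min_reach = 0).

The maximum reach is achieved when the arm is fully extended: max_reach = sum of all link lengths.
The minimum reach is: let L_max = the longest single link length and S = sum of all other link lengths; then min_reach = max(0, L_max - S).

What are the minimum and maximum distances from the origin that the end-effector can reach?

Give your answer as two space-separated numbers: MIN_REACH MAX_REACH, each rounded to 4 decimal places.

Answer: 1.2000 3.2000

Derivation:
Link lengths: [2.2, 1.0]
max_reach = 2.2 + 1 = 3.2
L_max = max([2.2, 1.0]) = 2.2
S (sum of others) = 3.2 - 2.2 = 1
min_reach = max(0, 2.2 - 1) = max(0, 1.2) = 1.2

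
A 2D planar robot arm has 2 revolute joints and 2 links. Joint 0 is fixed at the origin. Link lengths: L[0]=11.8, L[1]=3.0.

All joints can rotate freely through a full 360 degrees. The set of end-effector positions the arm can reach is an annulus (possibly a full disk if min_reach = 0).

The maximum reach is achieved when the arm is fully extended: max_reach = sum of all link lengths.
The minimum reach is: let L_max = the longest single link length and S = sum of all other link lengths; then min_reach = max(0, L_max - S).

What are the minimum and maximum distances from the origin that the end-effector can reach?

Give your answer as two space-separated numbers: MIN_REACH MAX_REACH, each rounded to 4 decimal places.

Answer: 8.8000 14.8000

Derivation:
Link lengths: [11.8, 3.0]
max_reach = 11.8 + 3 = 14.8
L_max = max([11.8, 3.0]) = 11.8
S (sum of others) = 14.8 - 11.8 = 3
min_reach = max(0, 11.8 - 3) = max(0, 8.8) = 8.8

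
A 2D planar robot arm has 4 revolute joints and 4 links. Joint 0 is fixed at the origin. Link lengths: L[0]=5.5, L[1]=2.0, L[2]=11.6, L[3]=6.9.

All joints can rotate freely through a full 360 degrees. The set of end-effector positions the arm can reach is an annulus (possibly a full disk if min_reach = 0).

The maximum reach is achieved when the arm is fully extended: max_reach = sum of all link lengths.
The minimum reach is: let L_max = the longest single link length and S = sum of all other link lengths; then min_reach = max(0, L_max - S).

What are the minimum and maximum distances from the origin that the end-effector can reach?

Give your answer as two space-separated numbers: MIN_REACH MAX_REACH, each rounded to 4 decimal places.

Link lengths: [5.5, 2.0, 11.6, 6.9]
max_reach = 5.5 + 2 + 11.6 + 6.9 = 26
L_max = max([5.5, 2.0, 11.6, 6.9]) = 11.6
S (sum of others) = 26 - 11.6 = 14.4
min_reach = max(0, 11.6 - 14.4) = max(0, -2.8) = 0

Answer: 0.0000 26.0000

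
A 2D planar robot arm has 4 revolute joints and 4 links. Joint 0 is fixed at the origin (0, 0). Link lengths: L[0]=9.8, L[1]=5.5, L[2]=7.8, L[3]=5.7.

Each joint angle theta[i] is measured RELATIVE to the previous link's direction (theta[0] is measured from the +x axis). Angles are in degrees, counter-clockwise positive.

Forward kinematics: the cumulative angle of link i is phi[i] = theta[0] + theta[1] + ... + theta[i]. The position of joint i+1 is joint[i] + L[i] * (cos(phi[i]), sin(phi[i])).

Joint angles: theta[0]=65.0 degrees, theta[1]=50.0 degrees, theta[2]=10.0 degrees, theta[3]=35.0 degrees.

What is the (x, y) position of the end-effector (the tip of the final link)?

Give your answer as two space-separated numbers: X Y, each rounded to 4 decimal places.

Answer: -8.0129 22.2054

Derivation:
joint[0] = (0.0000, 0.0000)  (base)
link 0: phi[0] = 65 = 65 deg
  cos(65 deg) = 0.4226, sin(65 deg) = 0.9063
  joint[1] = (0.0000, 0.0000) + 9.8 * (0.4226, 0.9063) = (0.0000 + 4.1417, 0.0000 + 8.8818) = (4.1417, 8.8818)
link 1: phi[1] = 65 + 50 = 115 deg
  cos(115 deg) = -0.4226, sin(115 deg) = 0.9063
  joint[2] = (4.1417, 8.8818) + 5.5 * (-0.4226, 0.9063) = (4.1417 + -2.3244, 8.8818 + 4.9847) = (1.8173, 13.8665)
link 2: phi[2] = 65 + 50 + 10 = 125 deg
  cos(125 deg) = -0.5736, sin(125 deg) = 0.8192
  joint[3] = (1.8173, 13.8665) + 7.8 * (-0.5736, 0.8192) = (1.8173 + -4.4739, 13.8665 + 6.3894) = (-2.6566, 20.2559)
link 3: phi[3] = 65 + 50 + 10 + 35 = 160 deg
  cos(160 deg) = -0.9397, sin(160 deg) = 0.3420
  joint[4] = (-2.6566, 20.2559) + 5.7 * (-0.9397, 0.3420) = (-2.6566 + -5.3562, 20.2559 + 1.9495) = (-8.0129, 22.2054)
End effector: (-8.0129, 22.2054)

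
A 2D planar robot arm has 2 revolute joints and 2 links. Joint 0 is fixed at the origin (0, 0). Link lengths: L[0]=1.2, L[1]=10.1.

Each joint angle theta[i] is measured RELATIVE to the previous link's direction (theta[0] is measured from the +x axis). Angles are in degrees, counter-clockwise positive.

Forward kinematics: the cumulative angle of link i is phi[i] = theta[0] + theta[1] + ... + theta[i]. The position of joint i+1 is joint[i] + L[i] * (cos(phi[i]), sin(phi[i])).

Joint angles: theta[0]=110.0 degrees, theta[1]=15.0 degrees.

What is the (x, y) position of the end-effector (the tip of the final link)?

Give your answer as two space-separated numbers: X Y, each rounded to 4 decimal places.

Answer: -6.2035 9.4011

Derivation:
joint[0] = (0.0000, 0.0000)  (base)
link 0: phi[0] = 110 = 110 deg
  cos(110 deg) = -0.3420, sin(110 deg) = 0.9397
  joint[1] = (0.0000, 0.0000) + 1.2 * (-0.3420, 0.9397) = (0.0000 + -0.4104, 0.0000 + 1.1276) = (-0.4104, 1.1276)
link 1: phi[1] = 110 + 15 = 125 deg
  cos(125 deg) = -0.5736, sin(125 deg) = 0.8192
  joint[2] = (-0.4104, 1.1276) + 10.1 * (-0.5736, 0.8192) = (-0.4104 + -5.7931, 1.1276 + 8.2734) = (-6.2035, 9.4011)
End effector: (-6.2035, 9.4011)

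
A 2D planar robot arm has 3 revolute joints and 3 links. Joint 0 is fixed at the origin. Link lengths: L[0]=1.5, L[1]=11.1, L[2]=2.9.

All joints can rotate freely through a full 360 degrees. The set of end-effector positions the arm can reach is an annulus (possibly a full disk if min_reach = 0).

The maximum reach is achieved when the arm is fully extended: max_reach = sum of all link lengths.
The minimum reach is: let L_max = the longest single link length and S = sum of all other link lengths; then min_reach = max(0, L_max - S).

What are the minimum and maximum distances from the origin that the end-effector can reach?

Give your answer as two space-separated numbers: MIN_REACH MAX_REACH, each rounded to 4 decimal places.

Answer: 6.7000 15.5000

Derivation:
Link lengths: [1.5, 11.1, 2.9]
max_reach = 1.5 + 11.1 + 2.9 = 15.5
L_max = max([1.5, 11.1, 2.9]) = 11.1
S (sum of others) = 15.5 - 11.1 = 4.4
min_reach = max(0, 11.1 - 4.4) = max(0, 6.7) = 6.7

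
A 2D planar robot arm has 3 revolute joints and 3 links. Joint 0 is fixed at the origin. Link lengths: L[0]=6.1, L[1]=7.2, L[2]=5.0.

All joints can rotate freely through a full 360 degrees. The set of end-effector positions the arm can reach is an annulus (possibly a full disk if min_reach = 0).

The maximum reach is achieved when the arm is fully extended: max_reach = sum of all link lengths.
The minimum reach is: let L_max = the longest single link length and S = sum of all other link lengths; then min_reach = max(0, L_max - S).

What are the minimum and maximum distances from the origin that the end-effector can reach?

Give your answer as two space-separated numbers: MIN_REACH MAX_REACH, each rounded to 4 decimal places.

Link lengths: [6.1, 7.2, 5.0]
max_reach = 6.1 + 7.2 + 5 = 18.3
L_max = max([6.1, 7.2, 5.0]) = 7.2
S (sum of others) = 18.3 - 7.2 = 11.1
min_reach = max(0, 7.2 - 11.1) = max(0, -3.9) = 0

Answer: 0.0000 18.3000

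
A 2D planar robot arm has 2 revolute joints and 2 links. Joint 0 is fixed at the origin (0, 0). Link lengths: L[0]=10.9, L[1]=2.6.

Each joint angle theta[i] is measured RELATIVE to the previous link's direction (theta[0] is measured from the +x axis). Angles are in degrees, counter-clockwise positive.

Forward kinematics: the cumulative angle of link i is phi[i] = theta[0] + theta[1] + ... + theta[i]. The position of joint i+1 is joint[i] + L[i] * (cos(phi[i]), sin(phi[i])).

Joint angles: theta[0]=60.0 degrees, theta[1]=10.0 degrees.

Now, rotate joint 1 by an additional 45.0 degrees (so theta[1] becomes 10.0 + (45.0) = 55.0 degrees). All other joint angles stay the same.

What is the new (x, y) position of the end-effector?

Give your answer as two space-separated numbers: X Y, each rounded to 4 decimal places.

joint[0] = (0.0000, 0.0000)  (base)
link 0: phi[0] = 60 = 60 deg
  cos(60 deg) = 0.5000, sin(60 deg) = 0.8660
  joint[1] = (0.0000, 0.0000) + 10.9 * (0.5000, 0.8660) = (0.0000 + 5.4500, 0.0000 + 9.4397) = (5.4500, 9.4397)
link 1: phi[1] = 60 + 55 = 115 deg
  cos(115 deg) = -0.4226, sin(115 deg) = 0.9063
  joint[2] = (5.4500, 9.4397) + 2.6 * (-0.4226, 0.9063) = (5.4500 + -1.0988, 9.4397 + 2.3564) = (4.3512, 11.7961)
End effector: (4.3512, 11.7961)

Answer: 4.3512 11.7961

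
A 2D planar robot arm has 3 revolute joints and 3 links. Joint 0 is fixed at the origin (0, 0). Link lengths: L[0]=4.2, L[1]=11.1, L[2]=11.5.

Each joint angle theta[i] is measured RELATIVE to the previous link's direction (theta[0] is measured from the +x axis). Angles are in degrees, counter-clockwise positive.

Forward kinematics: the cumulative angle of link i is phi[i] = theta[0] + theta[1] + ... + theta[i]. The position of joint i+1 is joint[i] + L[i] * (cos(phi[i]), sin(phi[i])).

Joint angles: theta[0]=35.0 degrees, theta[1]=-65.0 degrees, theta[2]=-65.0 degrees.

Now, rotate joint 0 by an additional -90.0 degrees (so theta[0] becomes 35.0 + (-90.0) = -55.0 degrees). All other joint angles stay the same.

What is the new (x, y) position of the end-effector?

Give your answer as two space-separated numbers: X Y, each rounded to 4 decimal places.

Answer: -14.5972 -12.0510

Derivation:
joint[0] = (0.0000, 0.0000)  (base)
link 0: phi[0] = -55 = -55 deg
  cos(-55 deg) = 0.5736, sin(-55 deg) = -0.8192
  joint[1] = (0.0000, 0.0000) + 4.2 * (0.5736, -0.8192) = (0.0000 + 2.4090, 0.0000 + -3.4404) = (2.4090, -3.4404)
link 1: phi[1] = -55 + -65 = -120 deg
  cos(-120 deg) = -0.5000, sin(-120 deg) = -0.8660
  joint[2] = (2.4090, -3.4404) + 11.1 * (-0.5000, -0.8660) = (2.4090 + -5.5500, -3.4404 + -9.6129) = (-3.1410, -13.0533)
link 2: phi[2] = -55 + -65 + -65 = -185 deg
  cos(-185 deg) = -0.9962, sin(-185 deg) = 0.0872
  joint[3] = (-3.1410, -13.0533) + 11.5 * (-0.9962, 0.0872) = (-3.1410 + -11.4562, -13.0533 + 1.0023) = (-14.5972, -12.0510)
End effector: (-14.5972, -12.0510)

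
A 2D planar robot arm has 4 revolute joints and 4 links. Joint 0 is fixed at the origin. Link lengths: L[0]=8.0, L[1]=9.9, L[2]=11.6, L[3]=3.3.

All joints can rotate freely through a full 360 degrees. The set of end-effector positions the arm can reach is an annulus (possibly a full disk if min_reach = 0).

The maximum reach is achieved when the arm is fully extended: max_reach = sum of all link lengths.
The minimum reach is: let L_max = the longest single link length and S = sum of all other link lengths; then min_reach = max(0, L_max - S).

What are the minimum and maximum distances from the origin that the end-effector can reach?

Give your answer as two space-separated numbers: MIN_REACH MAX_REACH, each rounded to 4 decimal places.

Answer: 0.0000 32.8000

Derivation:
Link lengths: [8.0, 9.9, 11.6, 3.3]
max_reach = 8 + 9.9 + 11.6 + 3.3 = 32.8
L_max = max([8.0, 9.9, 11.6, 3.3]) = 11.6
S (sum of others) = 32.8 - 11.6 = 21.2
min_reach = max(0, 11.6 - 21.2) = max(0, -9.6) = 0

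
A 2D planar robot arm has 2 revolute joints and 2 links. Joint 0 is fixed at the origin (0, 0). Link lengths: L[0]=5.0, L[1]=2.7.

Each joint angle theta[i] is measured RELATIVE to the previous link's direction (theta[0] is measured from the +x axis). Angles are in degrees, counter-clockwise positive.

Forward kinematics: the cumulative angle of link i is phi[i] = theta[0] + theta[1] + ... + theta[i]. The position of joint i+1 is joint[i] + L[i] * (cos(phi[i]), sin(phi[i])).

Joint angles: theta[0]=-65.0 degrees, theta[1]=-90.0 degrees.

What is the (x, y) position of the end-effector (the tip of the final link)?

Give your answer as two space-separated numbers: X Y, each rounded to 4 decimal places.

Answer: -0.3339 -5.6726

Derivation:
joint[0] = (0.0000, 0.0000)  (base)
link 0: phi[0] = -65 = -65 deg
  cos(-65 deg) = 0.4226, sin(-65 deg) = -0.9063
  joint[1] = (0.0000, 0.0000) + 5 * (0.4226, -0.9063) = (0.0000 + 2.1131, 0.0000 + -4.5315) = (2.1131, -4.5315)
link 1: phi[1] = -65 + -90 = -155 deg
  cos(-155 deg) = -0.9063, sin(-155 deg) = -0.4226
  joint[2] = (2.1131, -4.5315) + 2.7 * (-0.9063, -0.4226) = (2.1131 + -2.4470, -4.5315 + -1.1411) = (-0.3339, -5.6726)
End effector: (-0.3339, -5.6726)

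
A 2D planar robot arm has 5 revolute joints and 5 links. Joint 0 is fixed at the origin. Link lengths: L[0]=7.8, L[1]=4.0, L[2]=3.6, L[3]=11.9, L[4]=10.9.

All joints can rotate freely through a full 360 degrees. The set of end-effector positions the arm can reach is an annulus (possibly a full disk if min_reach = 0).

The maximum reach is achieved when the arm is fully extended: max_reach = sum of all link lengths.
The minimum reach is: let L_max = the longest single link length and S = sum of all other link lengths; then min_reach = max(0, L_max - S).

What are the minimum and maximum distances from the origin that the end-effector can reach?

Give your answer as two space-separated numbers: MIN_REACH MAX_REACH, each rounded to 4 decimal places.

Link lengths: [7.8, 4.0, 3.6, 11.9, 10.9]
max_reach = 7.8 + 4 + 3.6 + 11.9 + 10.9 = 38.2
L_max = max([7.8, 4.0, 3.6, 11.9, 10.9]) = 11.9
S (sum of others) = 38.2 - 11.9 = 26.3
min_reach = max(0, 11.9 - 26.3) = max(0, -14.4) = 0

Answer: 0.0000 38.2000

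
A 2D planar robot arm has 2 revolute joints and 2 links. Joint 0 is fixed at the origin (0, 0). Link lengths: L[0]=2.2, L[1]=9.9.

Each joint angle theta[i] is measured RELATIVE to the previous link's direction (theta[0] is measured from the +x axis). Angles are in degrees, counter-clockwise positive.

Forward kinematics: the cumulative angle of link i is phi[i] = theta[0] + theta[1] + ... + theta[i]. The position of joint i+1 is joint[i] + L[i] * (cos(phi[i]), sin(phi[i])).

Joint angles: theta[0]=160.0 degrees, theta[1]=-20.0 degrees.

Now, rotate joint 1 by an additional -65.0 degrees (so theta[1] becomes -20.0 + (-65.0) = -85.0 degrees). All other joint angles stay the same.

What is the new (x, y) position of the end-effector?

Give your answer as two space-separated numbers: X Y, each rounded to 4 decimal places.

Answer: 0.4950 10.3151

Derivation:
joint[0] = (0.0000, 0.0000)  (base)
link 0: phi[0] = 160 = 160 deg
  cos(160 deg) = -0.9397, sin(160 deg) = 0.3420
  joint[1] = (0.0000, 0.0000) + 2.2 * (-0.9397, 0.3420) = (0.0000 + -2.0673, 0.0000 + 0.7524) = (-2.0673, 0.7524)
link 1: phi[1] = 160 + -85 = 75 deg
  cos(75 deg) = 0.2588, sin(75 deg) = 0.9659
  joint[2] = (-2.0673, 0.7524) + 9.9 * (0.2588, 0.9659) = (-2.0673 + 2.5623, 0.7524 + 9.5627) = (0.4950, 10.3151)
End effector: (0.4950, 10.3151)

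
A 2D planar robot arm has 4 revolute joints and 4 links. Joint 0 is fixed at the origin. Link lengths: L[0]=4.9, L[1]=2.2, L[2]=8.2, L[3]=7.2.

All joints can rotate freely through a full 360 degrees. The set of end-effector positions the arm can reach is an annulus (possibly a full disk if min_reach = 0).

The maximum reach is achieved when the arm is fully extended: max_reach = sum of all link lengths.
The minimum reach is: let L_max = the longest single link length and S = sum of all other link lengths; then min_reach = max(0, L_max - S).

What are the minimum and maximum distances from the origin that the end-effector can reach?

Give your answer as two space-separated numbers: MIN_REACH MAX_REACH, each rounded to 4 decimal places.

Answer: 0.0000 22.5000

Derivation:
Link lengths: [4.9, 2.2, 8.2, 7.2]
max_reach = 4.9 + 2.2 + 8.2 + 7.2 = 22.5
L_max = max([4.9, 2.2, 8.2, 7.2]) = 8.2
S (sum of others) = 22.5 - 8.2 = 14.3
min_reach = max(0, 8.2 - 14.3) = max(0, -6.1) = 0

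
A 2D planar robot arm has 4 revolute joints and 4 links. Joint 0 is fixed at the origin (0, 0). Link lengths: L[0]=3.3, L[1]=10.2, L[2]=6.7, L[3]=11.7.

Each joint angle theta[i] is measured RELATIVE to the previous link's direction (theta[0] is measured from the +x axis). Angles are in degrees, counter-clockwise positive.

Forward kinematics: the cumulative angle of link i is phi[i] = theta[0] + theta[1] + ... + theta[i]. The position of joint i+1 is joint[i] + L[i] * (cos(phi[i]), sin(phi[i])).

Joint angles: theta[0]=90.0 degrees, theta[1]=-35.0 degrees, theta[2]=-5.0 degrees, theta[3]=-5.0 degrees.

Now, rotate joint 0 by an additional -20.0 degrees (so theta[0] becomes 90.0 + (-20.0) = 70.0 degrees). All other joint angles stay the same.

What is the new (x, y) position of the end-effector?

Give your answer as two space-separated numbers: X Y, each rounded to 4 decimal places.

Answer: 25.8902 17.2461

Derivation:
joint[0] = (0.0000, 0.0000)  (base)
link 0: phi[0] = 70 = 70 deg
  cos(70 deg) = 0.3420, sin(70 deg) = 0.9397
  joint[1] = (0.0000, 0.0000) + 3.3 * (0.3420, 0.9397) = (0.0000 + 1.1287, 0.0000 + 3.1010) = (1.1287, 3.1010)
link 1: phi[1] = 70 + -35 = 35 deg
  cos(35 deg) = 0.8192, sin(35 deg) = 0.5736
  joint[2] = (1.1287, 3.1010) + 10.2 * (0.8192, 0.5736) = (1.1287 + 8.3554, 3.1010 + 5.8505) = (9.4840, 8.9515)
link 2: phi[2] = 70 + -35 + -5 = 30 deg
  cos(30 deg) = 0.8660, sin(30 deg) = 0.5000
  joint[3] = (9.4840, 8.9515) + 6.7 * (0.8660, 0.5000) = (9.4840 + 5.8024, 8.9515 + 3.3500) = (15.2864, 12.3015)
link 3: phi[3] = 70 + -35 + -5 + -5 = 25 deg
  cos(25 deg) = 0.9063, sin(25 deg) = 0.4226
  joint[4] = (15.2864, 12.3015) + 11.7 * (0.9063, 0.4226) = (15.2864 + 10.6038, 12.3015 + 4.9446) = (25.8902, 17.2461)
End effector: (25.8902, 17.2461)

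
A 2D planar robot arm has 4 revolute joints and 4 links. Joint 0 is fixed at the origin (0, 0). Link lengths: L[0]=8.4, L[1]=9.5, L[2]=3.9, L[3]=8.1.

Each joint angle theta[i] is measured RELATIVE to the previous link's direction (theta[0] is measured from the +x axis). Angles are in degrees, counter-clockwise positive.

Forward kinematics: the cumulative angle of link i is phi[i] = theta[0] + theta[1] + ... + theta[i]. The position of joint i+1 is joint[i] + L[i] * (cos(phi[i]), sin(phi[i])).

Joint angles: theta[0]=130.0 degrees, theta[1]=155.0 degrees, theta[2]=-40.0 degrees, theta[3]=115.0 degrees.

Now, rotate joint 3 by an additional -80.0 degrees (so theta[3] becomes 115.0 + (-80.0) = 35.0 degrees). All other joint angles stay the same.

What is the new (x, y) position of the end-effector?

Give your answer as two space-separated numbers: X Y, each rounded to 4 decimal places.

joint[0] = (0.0000, 0.0000)  (base)
link 0: phi[0] = 130 = 130 deg
  cos(130 deg) = -0.6428, sin(130 deg) = 0.7660
  joint[1] = (0.0000, 0.0000) + 8.4 * (-0.6428, 0.7660) = (0.0000 + -5.3994, 0.0000 + 6.4348) = (-5.3994, 6.4348)
link 1: phi[1] = 130 + 155 = 285 deg
  cos(285 deg) = 0.2588, sin(285 deg) = -0.9659
  joint[2] = (-5.3994, 6.4348) + 9.5 * (0.2588, -0.9659) = (-5.3994 + 2.4588, 6.4348 + -9.1763) = (-2.9406, -2.7415)
link 2: phi[2] = 130 + 155 + -40 = 245 deg
  cos(245 deg) = -0.4226, sin(245 deg) = -0.9063
  joint[3] = (-2.9406, -2.7415) + 3.9 * (-0.4226, -0.9063) = (-2.9406 + -1.6482, -2.7415 + -3.5346) = (-4.5888, -6.2761)
link 3: phi[3] = 130 + 155 + -40 + 35 = 280 deg
  cos(280 deg) = 0.1736, sin(280 deg) = -0.9848
  joint[4] = (-4.5888, -6.2761) + 8.1 * (0.1736, -0.9848) = (-4.5888 + 1.4066, -6.2761 + -7.9769) = (-3.1823, -14.2531)
End effector: (-3.1823, -14.2531)

Answer: -3.1823 -14.2531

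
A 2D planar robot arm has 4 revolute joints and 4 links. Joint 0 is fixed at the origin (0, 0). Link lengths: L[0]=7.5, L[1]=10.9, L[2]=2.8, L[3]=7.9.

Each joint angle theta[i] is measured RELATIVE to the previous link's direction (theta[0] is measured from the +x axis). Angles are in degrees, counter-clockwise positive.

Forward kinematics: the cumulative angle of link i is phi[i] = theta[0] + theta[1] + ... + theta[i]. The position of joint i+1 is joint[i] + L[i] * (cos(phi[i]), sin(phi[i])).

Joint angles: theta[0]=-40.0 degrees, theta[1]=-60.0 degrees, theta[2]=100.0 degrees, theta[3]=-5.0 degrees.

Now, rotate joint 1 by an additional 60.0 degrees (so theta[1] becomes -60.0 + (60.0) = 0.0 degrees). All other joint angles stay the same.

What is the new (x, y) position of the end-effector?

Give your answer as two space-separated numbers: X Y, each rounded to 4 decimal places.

joint[0] = (0.0000, 0.0000)  (base)
link 0: phi[0] = -40 = -40 deg
  cos(-40 deg) = 0.7660, sin(-40 deg) = -0.6428
  joint[1] = (0.0000, 0.0000) + 7.5 * (0.7660, -0.6428) = (0.0000 + 5.7453, 0.0000 + -4.8209) = (5.7453, -4.8209)
link 1: phi[1] = -40 + 0 = -40 deg
  cos(-40 deg) = 0.7660, sin(-40 deg) = -0.6428
  joint[2] = (5.7453, -4.8209) + 10.9 * (0.7660, -0.6428) = (5.7453 + 8.3499, -4.8209 + -7.0064) = (14.0952, -11.8273)
link 2: phi[2] = -40 + 0 + 100 = 60 deg
  cos(60 deg) = 0.5000, sin(60 deg) = 0.8660
  joint[3] = (14.0952, -11.8273) + 2.8 * (0.5000, 0.8660) = (14.0952 + 1.4000, -11.8273 + 2.4249) = (15.4952, -9.4024)
link 3: phi[3] = -40 + 0 + 100 + -5 = 55 deg
  cos(55 deg) = 0.5736, sin(55 deg) = 0.8192
  joint[4] = (15.4952, -9.4024) + 7.9 * (0.5736, 0.8192) = (15.4952 + 4.5313, -9.4024 + 6.4713) = (20.0265, -2.9311)
End effector: (20.0265, -2.9311)

Answer: 20.0265 -2.9311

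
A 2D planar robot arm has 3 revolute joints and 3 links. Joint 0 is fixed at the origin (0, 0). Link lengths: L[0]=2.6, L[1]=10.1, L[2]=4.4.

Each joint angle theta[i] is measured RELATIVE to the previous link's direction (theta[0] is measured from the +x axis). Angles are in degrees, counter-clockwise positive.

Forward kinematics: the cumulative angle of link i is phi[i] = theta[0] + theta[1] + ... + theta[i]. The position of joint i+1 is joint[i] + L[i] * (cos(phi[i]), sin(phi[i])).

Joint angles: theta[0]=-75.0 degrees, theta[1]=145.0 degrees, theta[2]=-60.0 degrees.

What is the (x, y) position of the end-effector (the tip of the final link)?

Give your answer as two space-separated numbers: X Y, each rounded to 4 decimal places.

joint[0] = (0.0000, 0.0000)  (base)
link 0: phi[0] = -75 = -75 deg
  cos(-75 deg) = 0.2588, sin(-75 deg) = -0.9659
  joint[1] = (0.0000, 0.0000) + 2.6 * (0.2588, -0.9659) = (0.0000 + 0.6729, 0.0000 + -2.5114) = (0.6729, -2.5114)
link 1: phi[1] = -75 + 145 = 70 deg
  cos(70 deg) = 0.3420, sin(70 deg) = 0.9397
  joint[2] = (0.6729, -2.5114) + 10.1 * (0.3420, 0.9397) = (0.6729 + 3.4544, -2.5114 + 9.4909) = (4.1273, 6.9795)
link 2: phi[2] = -75 + 145 + -60 = 10 deg
  cos(10 deg) = 0.9848, sin(10 deg) = 0.1736
  joint[3] = (4.1273, 6.9795) + 4.4 * (0.9848, 0.1736) = (4.1273 + 4.3332, 6.9795 + 0.7641) = (8.4605, 7.7435)
End effector: (8.4605, 7.7435)

Answer: 8.4605 7.7435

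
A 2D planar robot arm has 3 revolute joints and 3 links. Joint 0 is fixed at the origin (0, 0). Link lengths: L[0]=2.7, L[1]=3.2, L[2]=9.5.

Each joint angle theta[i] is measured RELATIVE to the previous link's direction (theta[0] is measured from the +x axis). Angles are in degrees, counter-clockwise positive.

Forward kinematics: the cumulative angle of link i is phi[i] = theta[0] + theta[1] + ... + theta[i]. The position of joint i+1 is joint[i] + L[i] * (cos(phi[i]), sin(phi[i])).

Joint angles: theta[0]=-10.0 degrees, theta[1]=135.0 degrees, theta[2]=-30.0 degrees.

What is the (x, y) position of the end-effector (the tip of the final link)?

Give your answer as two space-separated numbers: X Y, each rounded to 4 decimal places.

Answer: -0.0044 11.6163

Derivation:
joint[0] = (0.0000, 0.0000)  (base)
link 0: phi[0] = -10 = -10 deg
  cos(-10 deg) = 0.9848, sin(-10 deg) = -0.1736
  joint[1] = (0.0000, 0.0000) + 2.7 * (0.9848, -0.1736) = (0.0000 + 2.6590, 0.0000 + -0.4689) = (2.6590, -0.4689)
link 1: phi[1] = -10 + 135 = 125 deg
  cos(125 deg) = -0.5736, sin(125 deg) = 0.8192
  joint[2] = (2.6590, -0.4689) + 3.2 * (-0.5736, 0.8192) = (2.6590 + -1.8354, -0.4689 + 2.6213) = (0.8235, 2.1524)
link 2: phi[2] = -10 + 135 + -30 = 95 deg
  cos(95 deg) = -0.0872, sin(95 deg) = 0.9962
  joint[3] = (0.8235, 2.1524) + 9.5 * (-0.0872, 0.9962) = (0.8235 + -0.8280, 2.1524 + 9.4638) = (-0.0044, 11.6163)
End effector: (-0.0044, 11.6163)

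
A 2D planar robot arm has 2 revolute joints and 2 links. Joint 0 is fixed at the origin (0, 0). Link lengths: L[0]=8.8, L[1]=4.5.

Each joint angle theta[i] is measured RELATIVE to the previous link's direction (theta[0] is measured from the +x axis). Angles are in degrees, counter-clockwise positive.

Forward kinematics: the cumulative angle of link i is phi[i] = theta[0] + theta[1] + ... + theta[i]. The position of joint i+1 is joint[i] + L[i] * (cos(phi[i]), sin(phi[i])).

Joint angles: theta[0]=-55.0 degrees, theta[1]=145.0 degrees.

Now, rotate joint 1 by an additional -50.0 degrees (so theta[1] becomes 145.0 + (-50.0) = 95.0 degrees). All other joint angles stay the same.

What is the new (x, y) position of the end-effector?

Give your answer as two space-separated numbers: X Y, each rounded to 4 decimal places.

joint[0] = (0.0000, 0.0000)  (base)
link 0: phi[0] = -55 = -55 deg
  cos(-55 deg) = 0.5736, sin(-55 deg) = -0.8192
  joint[1] = (0.0000, 0.0000) + 8.8 * (0.5736, -0.8192) = (0.0000 + 5.0475, 0.0000 + -7.2085) = (5.0475, -7.2085)
link 1: phi[1] = -55 + 95 = 40 deg
  cos(40 deg) = 0.7660, sin(40 deg) = 0.6428
  joint[2] = (5.0475, -7.2085) + 4.5 * (0.7660, 0.6428) = (5.0475 + 3.4472, -7.2085 + 2.8925) = (8.4947, -4.3160)
End effector: (8.4947, -4.3160)

Answer: 8.4947 -4.3160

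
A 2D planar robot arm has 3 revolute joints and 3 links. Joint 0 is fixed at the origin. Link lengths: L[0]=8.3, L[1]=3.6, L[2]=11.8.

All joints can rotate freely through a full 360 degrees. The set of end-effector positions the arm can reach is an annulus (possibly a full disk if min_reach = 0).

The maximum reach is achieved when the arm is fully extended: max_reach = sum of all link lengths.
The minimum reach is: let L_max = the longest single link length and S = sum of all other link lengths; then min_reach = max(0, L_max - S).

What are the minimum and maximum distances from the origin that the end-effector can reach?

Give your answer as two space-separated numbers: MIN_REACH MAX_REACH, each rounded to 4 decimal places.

Link lengths: [8.3, 3.6, 11.8]
max_reach = 8.3 + 3.6 + 11.8 = 23.7
L_max = max([8.3, 3.6, 11.8]) = 11.8
S (sum of others) = 23.7 - 11.8 = 11.9
min_reach = max(0, 11.8 - 11.9) = max(0, -0.1) = 0

Answer: 0.0000 23.7000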